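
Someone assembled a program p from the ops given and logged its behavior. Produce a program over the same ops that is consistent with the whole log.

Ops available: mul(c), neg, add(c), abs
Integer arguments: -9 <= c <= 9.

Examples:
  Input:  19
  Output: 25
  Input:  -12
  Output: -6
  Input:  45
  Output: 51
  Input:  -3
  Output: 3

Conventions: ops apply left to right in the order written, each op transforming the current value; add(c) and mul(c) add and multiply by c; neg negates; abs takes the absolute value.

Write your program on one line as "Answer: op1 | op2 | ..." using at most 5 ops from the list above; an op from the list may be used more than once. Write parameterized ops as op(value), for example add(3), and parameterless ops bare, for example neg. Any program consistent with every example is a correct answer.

neg | add(-5) | neg | add(1)

Check, running the answer program on each example:
  19 -> -19 -> -24 -> 24 -> 25
  -12 -> 12 -> 7 -> -7 -> -6
  45 -> -45 -> -50 -> 50 -> 51
  -3 -> 3 -> -2 -> 2 -> 3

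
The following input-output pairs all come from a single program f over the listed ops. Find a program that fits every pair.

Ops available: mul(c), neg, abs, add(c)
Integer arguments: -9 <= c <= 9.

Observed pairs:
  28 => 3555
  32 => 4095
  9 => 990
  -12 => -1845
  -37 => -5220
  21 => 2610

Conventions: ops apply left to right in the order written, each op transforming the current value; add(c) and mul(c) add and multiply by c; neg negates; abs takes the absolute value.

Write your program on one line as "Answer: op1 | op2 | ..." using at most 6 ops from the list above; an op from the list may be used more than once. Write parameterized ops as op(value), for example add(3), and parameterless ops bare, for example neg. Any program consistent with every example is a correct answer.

mul(3) | add(-5) | mul(-1) | mul(9) | mul(5) | neg

Check, running the answer program on each example:
  28 -> 84 -> 79 -> -79 -> -711 -> -3555 -> 3555
  32 -> 96 -> 91 -> -91 -> -819 -> -4095 -> 4095
  9 -> 27 -> 22 -> -22 -> -198 -> -990 -> 990
  -12 -> -36 -> -41 -> 41 -> 369 -> 1845 -> -1845
  -37 -> -111 -> -116 -> 116 -> 1044 -> 5220 -> -5220
  21 -> 63 -> 58 -> -58 -> -522 -> -2610 -> 2610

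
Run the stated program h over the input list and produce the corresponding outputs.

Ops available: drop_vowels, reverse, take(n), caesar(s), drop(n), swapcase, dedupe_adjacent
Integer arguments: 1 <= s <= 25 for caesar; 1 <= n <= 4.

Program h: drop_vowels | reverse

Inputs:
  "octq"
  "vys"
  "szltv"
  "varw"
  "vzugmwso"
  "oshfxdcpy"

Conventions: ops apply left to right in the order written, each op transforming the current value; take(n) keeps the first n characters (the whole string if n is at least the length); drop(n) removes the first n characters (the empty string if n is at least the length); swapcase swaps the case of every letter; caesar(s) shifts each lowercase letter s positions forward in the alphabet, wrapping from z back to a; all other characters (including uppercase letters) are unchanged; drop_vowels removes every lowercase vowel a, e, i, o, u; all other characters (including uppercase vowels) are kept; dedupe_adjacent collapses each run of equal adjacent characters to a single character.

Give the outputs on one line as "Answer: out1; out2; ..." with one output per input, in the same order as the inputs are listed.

"qtc"; "syv"; "vtlzs"; "wrv"; "swmgzv"; "ypcdxfhs"

Execution, op by op:
  "octq" -> "ctq" -> "qtc"
  "vys" -> "vys" -> "syv"
  "szltv" -> "szltv" -> "vtlzs"
  "varw" -> "vrw" -> "wrv"
  "vzugmwso" -> "vzgmws" -> "swmgzv"
  "oshfxdcpy" -> "shfxdcpy" -> "ypcdxfhs"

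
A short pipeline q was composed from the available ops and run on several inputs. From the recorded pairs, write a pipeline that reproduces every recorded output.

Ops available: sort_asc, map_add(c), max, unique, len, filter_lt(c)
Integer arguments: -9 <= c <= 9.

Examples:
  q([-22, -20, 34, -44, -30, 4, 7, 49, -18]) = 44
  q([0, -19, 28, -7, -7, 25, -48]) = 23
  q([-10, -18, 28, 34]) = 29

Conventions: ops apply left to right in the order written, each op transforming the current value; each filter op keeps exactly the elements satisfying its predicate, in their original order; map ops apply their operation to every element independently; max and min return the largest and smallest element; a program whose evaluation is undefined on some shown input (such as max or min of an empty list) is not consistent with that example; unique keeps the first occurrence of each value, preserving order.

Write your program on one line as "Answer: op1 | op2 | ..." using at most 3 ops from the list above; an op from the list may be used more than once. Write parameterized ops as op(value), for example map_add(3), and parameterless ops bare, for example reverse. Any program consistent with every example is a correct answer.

map_add(-5) | sort_asc | max

Check, running the answer program on each example:
  [-22, -20, 34, -44, -30, 4, 7, 49, -18] -> [-27, -25, 29, -49, -35, -1, 2, 44, -23] -> [-49, -35, -27, -25, -23, -1, 2, 29, 44] -> 44
  [0, -19, 28, -7, -7, 25, -48] -> [-5, -24, 23, -12, -12, 20, -53] -> [-53, -24, -12, -12, -5, 20, 23] -> 23
  [-10, -18, 28, 34] -> [-15, -23, 23, 29] -> [-23, -15, 23, 29] -> 29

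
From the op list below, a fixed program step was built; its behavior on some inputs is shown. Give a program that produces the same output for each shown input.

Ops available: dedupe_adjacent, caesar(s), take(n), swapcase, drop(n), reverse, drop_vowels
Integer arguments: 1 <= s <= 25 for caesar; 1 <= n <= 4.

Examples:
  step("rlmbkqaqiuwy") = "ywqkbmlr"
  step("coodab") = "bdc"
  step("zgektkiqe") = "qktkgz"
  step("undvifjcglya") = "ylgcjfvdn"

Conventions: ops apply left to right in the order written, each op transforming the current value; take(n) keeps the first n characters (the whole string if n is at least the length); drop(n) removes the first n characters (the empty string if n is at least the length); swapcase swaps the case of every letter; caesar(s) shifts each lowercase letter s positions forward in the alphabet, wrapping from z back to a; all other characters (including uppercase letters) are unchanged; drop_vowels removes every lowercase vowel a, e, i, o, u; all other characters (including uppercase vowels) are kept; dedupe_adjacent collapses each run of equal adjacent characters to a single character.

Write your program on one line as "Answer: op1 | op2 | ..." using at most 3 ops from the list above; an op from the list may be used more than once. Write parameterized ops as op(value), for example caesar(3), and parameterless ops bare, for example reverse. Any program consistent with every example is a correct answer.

reverse | drop_vowels | dedupe_adjacent

Check, running the answer program on each example:
  "rlmbkqaqiuwy" -> "ywuiqaqkbmlr" -> "ywqqkbmlr" -> "ywqkbmlr"
  "coodab" -> "badooc" -> "bdc" -> "bdc"
  "zgektkiqe" -> "eqiktkegz" -> "qktkgz" -> "qktkgz"
  "undvifjcglya" -> "aylgcjfivdnu" -> "ylgcjfvdn" -> "ylgcjfvdn"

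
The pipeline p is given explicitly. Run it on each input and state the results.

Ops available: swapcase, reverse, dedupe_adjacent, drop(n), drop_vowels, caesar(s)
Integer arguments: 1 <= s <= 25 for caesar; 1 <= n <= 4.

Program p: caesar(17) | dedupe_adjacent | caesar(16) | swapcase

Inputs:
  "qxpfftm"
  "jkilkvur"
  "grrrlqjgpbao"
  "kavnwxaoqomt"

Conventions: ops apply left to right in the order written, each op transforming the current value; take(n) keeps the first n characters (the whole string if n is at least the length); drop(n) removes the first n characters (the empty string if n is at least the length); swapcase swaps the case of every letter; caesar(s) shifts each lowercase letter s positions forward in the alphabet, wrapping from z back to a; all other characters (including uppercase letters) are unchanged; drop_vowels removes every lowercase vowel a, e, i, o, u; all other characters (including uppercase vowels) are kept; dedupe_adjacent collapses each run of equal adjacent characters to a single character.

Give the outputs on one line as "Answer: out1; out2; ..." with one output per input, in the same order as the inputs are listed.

Execution, op by op:
  "qxpfftm" -> "hogwwkd" -> "hogwkd" -> "xewmat" -> "XEWMAT"
  "jkilkvur" -> "abzcbmli" -> "abzcbmli" -> "qrpsrcby" -> "QRPSRCBY"
  "grrrlqjgpbao" -> "xiiichaxgsrf" -> "xichaxgsrf" -> "nysxqnwihv" -> "NYSXQNWIHV"
  "kavnwxaoqomt" -> "brmenorfhfdk" -> "brmenorfhfdk" -> "rhcudehvxvta" -> "RHCUDEHVXVTA"

"XEWMAT"; "QRPSRCBY"; "NYSXQNWIHV"; "RHCUDEHVXVTA"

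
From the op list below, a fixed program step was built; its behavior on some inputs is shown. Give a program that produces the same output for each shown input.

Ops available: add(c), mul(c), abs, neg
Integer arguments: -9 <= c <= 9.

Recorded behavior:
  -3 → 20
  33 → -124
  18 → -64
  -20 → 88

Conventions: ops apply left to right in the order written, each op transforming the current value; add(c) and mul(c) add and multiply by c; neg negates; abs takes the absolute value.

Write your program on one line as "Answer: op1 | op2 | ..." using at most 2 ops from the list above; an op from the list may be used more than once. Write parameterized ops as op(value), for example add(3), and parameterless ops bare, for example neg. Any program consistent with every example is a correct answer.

mul(-4) | add(8)

Check, running the answer program on each example:
  -3 -> 12 -> 20
  33 -> -132 -> -124
  18 -> -72 -> -64
  -20 -> 80 -> 88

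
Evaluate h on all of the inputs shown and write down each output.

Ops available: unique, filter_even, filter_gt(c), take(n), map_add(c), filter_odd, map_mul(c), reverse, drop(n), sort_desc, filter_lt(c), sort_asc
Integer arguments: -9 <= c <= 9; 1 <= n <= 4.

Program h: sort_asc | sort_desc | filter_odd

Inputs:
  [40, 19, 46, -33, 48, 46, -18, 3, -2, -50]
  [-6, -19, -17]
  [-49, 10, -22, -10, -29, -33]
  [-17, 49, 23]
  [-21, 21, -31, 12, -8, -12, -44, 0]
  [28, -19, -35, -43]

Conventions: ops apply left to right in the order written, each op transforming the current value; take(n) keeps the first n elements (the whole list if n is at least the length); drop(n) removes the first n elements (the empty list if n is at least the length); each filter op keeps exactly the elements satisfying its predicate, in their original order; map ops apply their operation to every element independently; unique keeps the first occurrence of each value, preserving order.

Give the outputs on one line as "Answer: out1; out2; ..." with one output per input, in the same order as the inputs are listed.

[19, 3, -33]; [-17, -19]; [-29, -33, -49]; [49, 23, -17]; [21, -21, -31]; [-19, -35, -43]

Execution, op by op:
  [40, 19, 46, -33, 48, 46, -18, 3, -2, -50] -> [-50, -33, -18, -2, 3, 19, 40, 46, 46, 48] -> [48, 46, 46, 40, 19, 3, -2, -18, -33, -50] -> [19, 3, -33]
  [-6, -19, -17] -> [-19, -17, -6] -> [-6, -17, -19] -> [-17, -19]
  [-49, 10, -22, -10, -29, -33] -> [-49, -33, -29, -22, -10, 10] -> [10, -10, -22, -29, -33, -49] -> [-29, -33, -49]
  [-17, 49, 23] -> [-17, 23, 49] -> [49, 23, -17] -> [49, 23, -17]
  [-21, 21, -31, 12, -8, -12, -44, 0] -> [-44, -31, -21, -12, -8, 0, 12, 21] -> [21, 12, 0, -8, -12, -21, -31, -44] -> [21, -21, -31]
  [28, -19, -35, -43] -> [-43, -35, -19, 28] -> [28, -19, -35, -43] -> [-19, -35, -43]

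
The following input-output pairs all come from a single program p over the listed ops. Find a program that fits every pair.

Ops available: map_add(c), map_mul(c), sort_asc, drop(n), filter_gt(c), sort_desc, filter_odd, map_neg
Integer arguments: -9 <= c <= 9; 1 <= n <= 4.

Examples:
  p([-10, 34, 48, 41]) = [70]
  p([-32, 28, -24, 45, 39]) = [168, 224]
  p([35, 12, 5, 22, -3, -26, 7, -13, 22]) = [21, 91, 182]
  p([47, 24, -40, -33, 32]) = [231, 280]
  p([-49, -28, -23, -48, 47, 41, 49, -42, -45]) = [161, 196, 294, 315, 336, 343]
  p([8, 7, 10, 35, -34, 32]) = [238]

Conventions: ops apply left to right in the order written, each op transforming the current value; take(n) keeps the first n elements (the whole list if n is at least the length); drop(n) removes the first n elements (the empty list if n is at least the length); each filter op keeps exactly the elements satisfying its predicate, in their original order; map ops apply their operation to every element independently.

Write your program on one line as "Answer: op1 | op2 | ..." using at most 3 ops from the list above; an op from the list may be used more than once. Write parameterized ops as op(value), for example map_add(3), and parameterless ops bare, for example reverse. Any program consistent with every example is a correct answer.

map_mul(-7) | filter_gt(-9) | sort_asc

Check, running the answer program on each example:
  [-10, 34, 48, 41] -> [70, -238, -336, -287] -> [70] -> [70]
  [-32, 28, -24, 45, 39] -> [224, -196, 168, -315, -273] -> [224, 168] -> [168, 224]
  [35, 12, 5, 22, -3, -26, 7, -13, 22] -> [-245, -84, -35, -154, 21, 182, -49, 91, -154] -> [21, 182, 91] -> [21, 91, 182]
  [47, 24, -40, -33, 32] -> [-329, -168, 280, 231, -224] -> [280, 231] -> [231, 280]
  [-49, -28, -23, -48, 47, 41, 49, -42, -45] -> [343, 196, 161, 336, -329, -287, -343, 294, 315] -> [343, 196, 161, 336, 294, 315] -> [161, 196, 294, 315, 336, 343]
  [8, 7, 10, 35, -34, 32] -> [-56, -49, -70, -245, 238, -224] -> [238] -> [238]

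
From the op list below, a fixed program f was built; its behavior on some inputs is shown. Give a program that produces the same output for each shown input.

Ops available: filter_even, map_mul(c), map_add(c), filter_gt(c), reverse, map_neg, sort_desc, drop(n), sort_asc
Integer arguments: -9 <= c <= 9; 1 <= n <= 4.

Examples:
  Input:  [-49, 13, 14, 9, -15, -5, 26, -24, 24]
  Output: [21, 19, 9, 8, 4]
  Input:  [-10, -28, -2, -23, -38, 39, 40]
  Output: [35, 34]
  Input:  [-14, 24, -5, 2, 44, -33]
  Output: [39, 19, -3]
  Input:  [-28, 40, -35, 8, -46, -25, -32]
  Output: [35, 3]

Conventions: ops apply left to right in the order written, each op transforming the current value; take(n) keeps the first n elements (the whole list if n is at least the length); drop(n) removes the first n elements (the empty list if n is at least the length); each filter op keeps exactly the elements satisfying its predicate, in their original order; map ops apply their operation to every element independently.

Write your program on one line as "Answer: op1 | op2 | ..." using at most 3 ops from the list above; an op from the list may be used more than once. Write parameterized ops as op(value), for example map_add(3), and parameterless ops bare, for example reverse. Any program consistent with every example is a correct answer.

filter_gt(0) | sort_desc | map_add(-5)

Check, running the answer program on each example:
  [-49, 13, 14, 9, -15, -5, 26, -24, 24] -> [13, 14, 9, 26, 24] -> [26, 24, 14, 13, 9] -> [21, 19, 9, 8, 4]
  [-10, -28, -2, -23, -38, 39, 40] -> [39, 40] -> [40, 39] -> [35, 34]
  [-14, 24, -5, 2, 44, -33] -> [24, 2, 44] -> [44, 24, 2] -> [39, 19, -3]
  [-28, 40, -35, 8, -46, -25, -32] -> [40, 8] -> [40, 8] -> [35, 3]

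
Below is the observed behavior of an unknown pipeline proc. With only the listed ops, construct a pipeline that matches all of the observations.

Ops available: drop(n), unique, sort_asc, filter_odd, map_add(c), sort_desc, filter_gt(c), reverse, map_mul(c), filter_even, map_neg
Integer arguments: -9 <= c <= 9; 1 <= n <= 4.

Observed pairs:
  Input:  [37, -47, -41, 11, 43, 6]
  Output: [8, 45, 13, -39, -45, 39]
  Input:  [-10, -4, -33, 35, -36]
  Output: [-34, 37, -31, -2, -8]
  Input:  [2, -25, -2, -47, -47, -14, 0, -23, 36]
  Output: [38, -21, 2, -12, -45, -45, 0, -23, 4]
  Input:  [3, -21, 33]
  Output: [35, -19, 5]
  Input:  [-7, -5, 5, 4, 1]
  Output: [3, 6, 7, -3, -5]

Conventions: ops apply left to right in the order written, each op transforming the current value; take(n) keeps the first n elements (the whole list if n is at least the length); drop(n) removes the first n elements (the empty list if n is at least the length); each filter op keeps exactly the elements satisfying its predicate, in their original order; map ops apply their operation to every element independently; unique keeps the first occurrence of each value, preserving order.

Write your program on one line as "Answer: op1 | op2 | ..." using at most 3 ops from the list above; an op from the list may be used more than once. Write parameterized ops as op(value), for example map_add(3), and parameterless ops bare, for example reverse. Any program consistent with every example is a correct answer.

reverse | map_add(2)

Check, running the answer program on each example:
  [37, -47, -41, 11, 43, 6] -> [6, 43, 11, -41, -47, 37] -> [8, 45, 13, -39, -45, 39]
  [-10, -4, -33, 35, -36] -> [-36, 35, -33, -4, -10] -> [-34, 37, -31, -2, -8]
  [2, -25, -2, -47, -47, -14, 0, -23, 36] -> [36, -23, 0, -14, -47, -47, -2, -25, 2] -> [38, -21, 2, -12, -45, -45, 0, -23, 4]
  [3, -21, 33] -> [33, -21, 3] -> [35, -19, 5]
  [-7, -5, 5, 4, 1] -> [1, 4, 5, -5, -7] -> [3, 6, 7, -3, -5]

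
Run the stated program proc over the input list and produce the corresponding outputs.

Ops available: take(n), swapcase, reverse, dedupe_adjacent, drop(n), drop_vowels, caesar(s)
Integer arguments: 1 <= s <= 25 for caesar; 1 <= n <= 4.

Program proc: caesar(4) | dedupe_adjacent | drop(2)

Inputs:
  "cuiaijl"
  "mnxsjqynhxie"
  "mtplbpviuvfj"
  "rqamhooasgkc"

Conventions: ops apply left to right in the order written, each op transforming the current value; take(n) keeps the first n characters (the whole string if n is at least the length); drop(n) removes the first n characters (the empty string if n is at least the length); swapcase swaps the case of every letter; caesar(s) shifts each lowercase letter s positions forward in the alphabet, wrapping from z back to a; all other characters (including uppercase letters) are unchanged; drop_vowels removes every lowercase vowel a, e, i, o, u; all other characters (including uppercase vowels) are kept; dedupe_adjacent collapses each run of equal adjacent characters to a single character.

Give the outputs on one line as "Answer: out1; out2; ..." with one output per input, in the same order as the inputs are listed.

Execution, op by op:
  "cuiaijl" -> "gymemnp" -> "gymemnp" -> "memnp"
  "mnxsjqynhxie" -> "qrbwnucrlbmi" -> "qrbwnucrlbmi" -> "bwnucrlbmi"
  "mtplbpviuvfj" -> "qxtpftzmyzjn" -> "qxtpftzmyzjn" -> "tpftzmyzjn"
  "rqamhooasgkc" -> "vueqlssewkog" -> "vueqlsewkog" -> "eqlsewkog"

"memnp"; "bwnucrlbmi"; "tpftzmyzjn"; "eqlsewkog"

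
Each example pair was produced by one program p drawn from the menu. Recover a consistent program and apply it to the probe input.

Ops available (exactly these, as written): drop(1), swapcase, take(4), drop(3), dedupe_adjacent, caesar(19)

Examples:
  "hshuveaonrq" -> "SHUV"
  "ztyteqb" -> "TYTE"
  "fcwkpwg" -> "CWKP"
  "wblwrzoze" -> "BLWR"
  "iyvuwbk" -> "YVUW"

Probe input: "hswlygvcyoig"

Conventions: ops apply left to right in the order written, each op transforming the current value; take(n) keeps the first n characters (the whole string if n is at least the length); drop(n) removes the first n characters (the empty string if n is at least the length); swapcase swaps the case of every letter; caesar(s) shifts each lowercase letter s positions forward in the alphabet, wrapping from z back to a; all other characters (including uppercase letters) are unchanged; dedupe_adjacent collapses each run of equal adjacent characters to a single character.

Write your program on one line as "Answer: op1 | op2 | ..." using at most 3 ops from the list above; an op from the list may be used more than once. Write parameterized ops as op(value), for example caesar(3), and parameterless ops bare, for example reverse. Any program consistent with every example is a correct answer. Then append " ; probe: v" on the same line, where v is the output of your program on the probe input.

swapcase | drop(1) | take(4) ; probe: "SWLY"

Check, running the answer program on each example:
  "hshuveaonrq" -> "HSHUVEAONRQ" -> "SHUVEAONRQ" -> "SHUV"
  "ztyteqb" -> "ZTYTEQB" -> "TYTEQB" -> "TYTE"
  "fcwkpwg" -> "FCWKPWG" -> "CWKPWG" -> "CWKP"
  "wblwrzoze" -> "WBLWRZOZE" -> "BLWRZOZE" -> "BLWR"
  "iyvuwbk" -> "IYVUWBK" -> "YVUWBK" -> "YVUW"
  probe: "hswlygvcyoig" -> "HSWLYGVCYOIG" -> "SWLYGVCYOIG" -> "SWLY"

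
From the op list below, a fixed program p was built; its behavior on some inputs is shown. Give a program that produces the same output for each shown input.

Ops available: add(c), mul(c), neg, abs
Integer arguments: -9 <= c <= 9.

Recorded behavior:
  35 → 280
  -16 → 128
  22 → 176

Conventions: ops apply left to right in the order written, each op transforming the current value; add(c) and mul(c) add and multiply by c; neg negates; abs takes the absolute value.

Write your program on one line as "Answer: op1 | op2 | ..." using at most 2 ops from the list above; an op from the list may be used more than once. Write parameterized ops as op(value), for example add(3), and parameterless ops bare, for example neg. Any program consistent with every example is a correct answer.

mul(8) | abs

Check, running the answer program on each example:
  35 -> 280 -> 280
  -16 -> -128 -> 128
  22 -> 176 -> 176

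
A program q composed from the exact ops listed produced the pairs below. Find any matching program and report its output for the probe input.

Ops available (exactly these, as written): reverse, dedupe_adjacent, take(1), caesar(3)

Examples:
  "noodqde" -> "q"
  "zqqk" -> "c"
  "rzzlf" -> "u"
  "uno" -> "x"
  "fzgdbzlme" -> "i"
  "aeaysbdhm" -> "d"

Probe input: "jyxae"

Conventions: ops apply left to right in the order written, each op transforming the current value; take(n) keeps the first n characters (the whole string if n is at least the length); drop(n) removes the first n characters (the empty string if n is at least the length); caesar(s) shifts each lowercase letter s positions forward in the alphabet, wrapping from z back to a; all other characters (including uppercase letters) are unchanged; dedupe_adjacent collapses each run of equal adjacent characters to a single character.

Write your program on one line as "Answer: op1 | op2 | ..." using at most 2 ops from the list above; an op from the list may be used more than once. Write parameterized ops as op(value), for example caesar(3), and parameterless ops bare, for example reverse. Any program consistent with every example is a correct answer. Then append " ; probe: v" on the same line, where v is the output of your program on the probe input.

caesar(3) | take(1) ; probe: "m"

Check, running the answer program on each example:
  "noodqde" -> "qrrgtgh" -> "q"
  "zqqk" -> "cttn" -> "c"
  "rzzlf" -> "uccoi" -> "u"
  "uno" -> "xqr" -> "x"
  "fzgdbzlme" -> "icjgecoph" -> "i"
  "aeaysbdhm" -> "dhdbvegkp" -> "d"
  probe: "jyxae" -> "mbadh" -> "m"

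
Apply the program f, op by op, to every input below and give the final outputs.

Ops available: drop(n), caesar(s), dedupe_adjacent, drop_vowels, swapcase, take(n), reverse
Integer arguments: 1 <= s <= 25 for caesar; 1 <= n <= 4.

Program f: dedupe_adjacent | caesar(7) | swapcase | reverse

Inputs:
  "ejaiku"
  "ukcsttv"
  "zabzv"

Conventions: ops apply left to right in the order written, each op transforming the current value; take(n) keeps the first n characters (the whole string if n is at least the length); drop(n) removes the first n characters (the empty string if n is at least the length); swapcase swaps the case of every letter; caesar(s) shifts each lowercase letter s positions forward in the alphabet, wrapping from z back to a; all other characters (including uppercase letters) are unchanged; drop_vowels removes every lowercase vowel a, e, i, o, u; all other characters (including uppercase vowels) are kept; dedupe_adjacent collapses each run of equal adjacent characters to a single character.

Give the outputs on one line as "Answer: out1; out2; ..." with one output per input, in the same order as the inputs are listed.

"BRPHQL"; "CAZJRB"; "CGIHG"

Execution, op by op:
  "ejaiku" -> "ejaiku" -> "lqhprb" -> "LQHPRB" -> "BRPHQL"
  "ukcsttv" -> "ukcstv" -> "brjzac" -> "BRJZAC" -> "CAZJRB"
  "zabzv" -> "zabzv" -> "ghigc" -> "GHIGC" -> "CGIHG"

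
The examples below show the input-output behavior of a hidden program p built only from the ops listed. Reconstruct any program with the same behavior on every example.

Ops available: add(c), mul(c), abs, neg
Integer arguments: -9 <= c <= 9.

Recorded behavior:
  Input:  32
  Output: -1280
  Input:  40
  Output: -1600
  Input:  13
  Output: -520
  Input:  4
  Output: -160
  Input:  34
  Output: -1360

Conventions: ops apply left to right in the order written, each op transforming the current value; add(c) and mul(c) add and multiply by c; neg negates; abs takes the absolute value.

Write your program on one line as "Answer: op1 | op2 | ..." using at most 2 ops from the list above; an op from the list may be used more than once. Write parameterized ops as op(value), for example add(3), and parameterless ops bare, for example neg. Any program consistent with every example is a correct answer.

mul(5) | mul(-8)

Check, running the answer program on each example:
  32 -> 160 -> -1280
  40 -> 200 -> -1600
  13 -> 65 -> -520
  4 -> 20 -> -160
  34 -> 170 -> -1360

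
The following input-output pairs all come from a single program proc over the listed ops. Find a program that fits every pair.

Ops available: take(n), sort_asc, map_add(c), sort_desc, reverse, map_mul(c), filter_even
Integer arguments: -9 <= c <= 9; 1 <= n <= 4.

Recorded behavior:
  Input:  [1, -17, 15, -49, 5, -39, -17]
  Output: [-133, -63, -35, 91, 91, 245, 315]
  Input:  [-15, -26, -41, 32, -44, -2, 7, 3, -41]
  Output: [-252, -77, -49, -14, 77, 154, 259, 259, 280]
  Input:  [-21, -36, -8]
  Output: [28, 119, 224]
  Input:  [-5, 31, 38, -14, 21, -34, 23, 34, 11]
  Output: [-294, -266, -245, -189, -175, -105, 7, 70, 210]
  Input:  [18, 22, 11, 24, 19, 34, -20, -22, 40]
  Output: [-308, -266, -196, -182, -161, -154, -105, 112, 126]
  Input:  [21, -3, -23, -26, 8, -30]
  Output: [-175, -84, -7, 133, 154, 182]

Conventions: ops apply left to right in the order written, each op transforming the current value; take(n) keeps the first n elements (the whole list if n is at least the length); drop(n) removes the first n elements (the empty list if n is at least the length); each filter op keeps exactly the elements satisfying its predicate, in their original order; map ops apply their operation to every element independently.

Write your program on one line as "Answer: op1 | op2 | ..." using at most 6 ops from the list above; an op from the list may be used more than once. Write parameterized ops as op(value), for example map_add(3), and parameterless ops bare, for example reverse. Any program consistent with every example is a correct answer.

map_add(4) | reverse | map_mul(-7) | reverse | sort_asc

Check, running the answer program on each example:
  [1, -17, 15, -49, 5, -39, -17] -> [5, -13, 19, -45, 9, -35, -13] -> [-13, -35, 9, -45, 19, -13, 5] -> [91, 245, -63, 315, -133, 91, -35] -> [-35, 91, -133, 315, -63, 245, 91] -> [-133, -63, -35, 91, 91, 245, 315]
  [-15, -26, -41, 32, -44, -2, 7, 3, -41] -> [-11, -22, -37, 36, -40, 2, 11, 7, -37] -> [-37, 7, 11, 2, -40, 36, -37, -22, -11] -> [259, -49, -77, -14, 280, -252, 259, 154, 77] -> [77, 154, 259, -252, 280, -14, -77, -49, 259] -> [-252, -77, -49, -14, 77, 154, 259, 259, 280]
  [-21, -36, -8] -> [-17, -32, -4] -> [-4, -32, -17] -> [28, 224, 119] -> [119, 224, 28] -> [28, 119, 224]
  [-5, 31, 38, -14, 21, -34, 23, 34, 11] -> [-1, 35, 42, -10, 25, -30, 27, 38, 15] -> [15, 38, 27, -30, 25, -10, 42, 35, -1] -> [-105, -266, -189, 210, -175, 70, -294, -245, 7] -> [7, -245, -294, 70, -175, 210, -189, -266, -105] -> [-294, -266, -245, -189, -175, -105, 7, 70, 210]
  [18, 22, 11, 24, 19, 34, -20, -22, 40] -> [22, 26, 15, 28, 23, 38, -16, -18, 44] -> [44, -18, -16, 38, 23, 28, 15, 26, 22] -> [-308, 126, 112, -266, -161, -196, -105, -182, -154] -> [-154, -182, -105, -196, -161, -266, 112, 126, -308] -> [-308, -266, -196, -182, -161, -154, -105, 112, 126]
  [21, -3, -23, -26, 8, -30] -> [25, 1, -19, -22, 12, -26] -> [-26, 12, -22, -19, 1, 25] -> [182, -84, 154, 133, -7, -175] -> [-175, -7, 133, 154, -84, 182] -> [-175, -84, -7, 133, 154, 182]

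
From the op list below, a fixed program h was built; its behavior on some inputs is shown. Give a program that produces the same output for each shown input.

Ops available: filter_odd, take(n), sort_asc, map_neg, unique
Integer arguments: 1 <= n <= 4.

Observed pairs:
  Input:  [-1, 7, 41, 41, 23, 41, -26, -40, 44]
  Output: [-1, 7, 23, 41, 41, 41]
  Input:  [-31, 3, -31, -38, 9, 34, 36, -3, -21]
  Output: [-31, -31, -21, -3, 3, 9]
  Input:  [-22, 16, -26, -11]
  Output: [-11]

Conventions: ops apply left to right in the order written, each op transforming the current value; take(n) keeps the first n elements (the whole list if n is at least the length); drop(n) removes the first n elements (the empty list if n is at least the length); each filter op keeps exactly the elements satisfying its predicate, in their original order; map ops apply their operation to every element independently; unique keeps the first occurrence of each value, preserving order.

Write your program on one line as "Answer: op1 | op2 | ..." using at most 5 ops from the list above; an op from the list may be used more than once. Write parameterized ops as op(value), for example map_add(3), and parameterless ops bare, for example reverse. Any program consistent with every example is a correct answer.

sort_asc | map_neg | filter_odd | map_neg

Check, running the answer program on each example:
  [-1, 7, 41, 41, 23, 41, -26, -40, 44] -> [-40, -26, -1, 7, 23, 41, 41, 41, 44] -> [40, 26, 1, -7, -23, -41, -41, -41, -44] -> [1, -7, -23, -41, -41, -41] -> [-1, 7, 23, 41, 41, 41]
  [-31, 3, -31, -38, 9, 34, 36, -3, -21] -> [-38, -31, -31, -21, -3, 3, 9, 34, 36] -> [38, 31, 31, 21, 3, -3, -9, -34, -36] -> [31, 31, 21, 3, -3, -9] -> [-31, -31, -21, -3, 3, 9]
  [-22, 16, -26, -11] -> [-26, -22, -11, 16] -> [26, 22, 11, -16] -> [11] -> [-11]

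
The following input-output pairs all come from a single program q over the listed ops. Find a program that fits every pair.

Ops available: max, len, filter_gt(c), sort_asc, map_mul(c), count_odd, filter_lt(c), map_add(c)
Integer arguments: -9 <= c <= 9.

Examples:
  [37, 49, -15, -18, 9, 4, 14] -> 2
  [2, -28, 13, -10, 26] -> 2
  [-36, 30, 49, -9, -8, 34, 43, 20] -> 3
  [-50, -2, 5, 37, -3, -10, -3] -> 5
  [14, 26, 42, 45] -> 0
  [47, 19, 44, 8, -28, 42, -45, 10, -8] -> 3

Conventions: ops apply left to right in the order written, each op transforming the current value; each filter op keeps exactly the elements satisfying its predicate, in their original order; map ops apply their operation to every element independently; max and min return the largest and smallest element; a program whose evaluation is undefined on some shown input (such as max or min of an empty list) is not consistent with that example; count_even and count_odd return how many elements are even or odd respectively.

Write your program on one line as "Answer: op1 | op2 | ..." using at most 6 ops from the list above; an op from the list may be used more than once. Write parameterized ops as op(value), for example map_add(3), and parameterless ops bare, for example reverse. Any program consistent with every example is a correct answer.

map_mul(2) | map_mul(-5) | map_mul(-6) | filter_lt(5) | sort_asc | len

Check, running the answer program on each example:
  [37, 49, -15, -18, 9, 4, 14] -> [74, 98, -30, -36, 18, 8, 28] -> [-370, -490, 150, 180, -90, -40, -140] -> [2220, 2940, -900, -1080, 540, 240, 840] -> [-900, -1080] -> [-1080, -900] -> 2
  [2, -28, 13, -10, 26] -> [4, -56, 26, -20, 52] -> [-20, 280, -130, 100, -260] -> [120, -1680, 780, -600, 1560] -> [-1680, -600] -> [-1680, -600] -> 2
  [-36, 30, 49, -9, -8, 34, 43, 20] -> [-72, 60, 98, -18, -16, 68, 86, 40] -> [360, -300, -490, 90, 80, -340, -430, -200] -> [-2160, 1800, 2940, -540, -480, 2040, 2580, 1200] -> [-2160, -540, -480] -> [-2160, -540, -480] -> 3
  [-50, -2, 5, 37, -3, -10, -3] -> [-100, -4, 10, 74, -6, -20, -6] -> [500, 20, -50, -370, 30, 100, 30] -> [-3000, -120, 300, 2220, -180, -600, -180] -> [-3000, -120, -180, -600, -180] -> [-3000, -600, -180, -180, -120] -> 5
  [14, 26, 42, 45] -> [28, 52, 84, 90] -> [-140, -260, -420, -450] -> [840, 1560, 2520, 2700] -> [] -> [] -> 0
  [47, 19, 44, 8, -28, 42, -45, 10, -8] -> [94, 38, 88, 16, -56, 84, -90, 20, -16] -> [-470, -190, -440, -80, 280, -420, 450, -100, 80] -> [2820, 1140, 2640, 480, -1680, 2520, -2700, 600, -480] -> [-1680, -2700, -480] -> [-2700, -1680, -480] -> 3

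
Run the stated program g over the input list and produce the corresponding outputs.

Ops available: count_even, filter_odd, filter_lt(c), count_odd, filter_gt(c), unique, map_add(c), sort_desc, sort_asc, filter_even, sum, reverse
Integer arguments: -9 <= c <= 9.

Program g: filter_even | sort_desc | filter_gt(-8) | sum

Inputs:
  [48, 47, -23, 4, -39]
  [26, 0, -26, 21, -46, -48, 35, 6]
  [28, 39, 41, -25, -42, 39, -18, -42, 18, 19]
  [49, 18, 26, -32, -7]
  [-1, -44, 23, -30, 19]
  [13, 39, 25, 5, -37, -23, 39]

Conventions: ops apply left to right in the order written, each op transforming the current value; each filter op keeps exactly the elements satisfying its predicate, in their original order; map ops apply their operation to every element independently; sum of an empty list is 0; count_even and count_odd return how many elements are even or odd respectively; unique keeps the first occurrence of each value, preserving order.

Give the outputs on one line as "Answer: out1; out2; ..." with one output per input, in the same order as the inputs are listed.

52; 32; 46; 44; 0; 0

Execution, op by op:
  [48, 47, -23, 4, -39] -> [48, 4] -> [48, 4] -> [48, 4] -> 52
  [26, 0, -26, 21, -46, -48, 35, 6] -> [26, 0, -26, -46, -48, 6] -> [26, 6, 0, -26, -46, -48] -> [26, 6, 0] -> 32
  [28, 39, 41, -25, -42, 39, -18, -42, 18, 19] -> [28, -42, -18, -42, 18] -> [28, 18, -18, -42, -42] -> [28, 18] -> 46
  [49, 18, 26, -32, -7] -> [18, 26, -32] -> [26, 18, -32] -> [26, 18] -> 44
  [-1, -44, 23, -30, 19] -> [-44, -30] -> [-30, -44] -> [] -> 0
  [13, 39, 25, 5, -37, -23, 39] -> [] -> [] -> [] -> 0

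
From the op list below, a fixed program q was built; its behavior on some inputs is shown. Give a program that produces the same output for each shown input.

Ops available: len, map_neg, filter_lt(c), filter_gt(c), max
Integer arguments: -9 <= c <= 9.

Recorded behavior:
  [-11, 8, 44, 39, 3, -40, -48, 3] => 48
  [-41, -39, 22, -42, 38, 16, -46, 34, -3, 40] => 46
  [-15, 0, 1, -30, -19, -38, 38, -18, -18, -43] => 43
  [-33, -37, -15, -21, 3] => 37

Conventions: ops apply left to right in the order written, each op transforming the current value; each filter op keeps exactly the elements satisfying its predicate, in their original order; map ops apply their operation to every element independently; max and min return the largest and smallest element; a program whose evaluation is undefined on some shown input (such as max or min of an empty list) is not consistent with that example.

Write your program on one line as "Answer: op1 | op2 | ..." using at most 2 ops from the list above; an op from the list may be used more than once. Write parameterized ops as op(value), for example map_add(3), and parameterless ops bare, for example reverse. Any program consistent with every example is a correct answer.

map_neg | max

Check, running the answer program on each example:
  [-11, 8, 44, 39, 3, -40, -48, 3] -> [11, -8, -44, -39, -3, 40, 48, -3] -> 48
  [-41, -39, 22, -42, 38, 16, -46, 34, -3, 40] -> [41, 39, -22, 42, -38, -16, 46, -34, 3, -40] -> 46
  [-15, 0, 1, -30, -19, -38, 38, -18, -18, -43] -> [15, 0, -1, 30, 19, 38, -38, 18, 18, 43] -> 43
  [-33, -37, -15, -21, 3] -> [33, 37, 15, 21, -3] -> 37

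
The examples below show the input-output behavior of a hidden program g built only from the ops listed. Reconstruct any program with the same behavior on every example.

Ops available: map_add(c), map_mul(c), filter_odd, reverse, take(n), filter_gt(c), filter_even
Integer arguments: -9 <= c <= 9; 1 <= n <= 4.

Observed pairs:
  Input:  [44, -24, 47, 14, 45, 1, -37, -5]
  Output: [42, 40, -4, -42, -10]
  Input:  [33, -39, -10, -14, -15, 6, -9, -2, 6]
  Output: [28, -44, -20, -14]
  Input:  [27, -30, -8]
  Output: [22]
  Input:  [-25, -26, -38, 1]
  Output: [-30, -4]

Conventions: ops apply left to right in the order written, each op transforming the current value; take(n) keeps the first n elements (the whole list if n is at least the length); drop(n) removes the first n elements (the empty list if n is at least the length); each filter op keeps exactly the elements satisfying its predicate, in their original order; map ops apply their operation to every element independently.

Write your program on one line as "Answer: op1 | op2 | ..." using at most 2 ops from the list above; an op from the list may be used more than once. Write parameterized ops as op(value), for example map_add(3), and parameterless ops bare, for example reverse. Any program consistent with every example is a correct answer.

filter_odd | map_add(-5)

Check, running the answer program on each example:
  [44, -24, 47, 14, 45, 1, -37, -5] -> [47, 45, 1, -37, -5] -> [42, 40, -4, -42, -10]
  [33, -39, -10, -14, -15, 6, -9, -2, 6] -> [33, -39, -15, -9] -> [28, -44, -20, -14]
  [27, -30, -8] -> [27] -> [22]
  [-25, -26, -38, 1] -> [-25, 1] -> [-30, -4]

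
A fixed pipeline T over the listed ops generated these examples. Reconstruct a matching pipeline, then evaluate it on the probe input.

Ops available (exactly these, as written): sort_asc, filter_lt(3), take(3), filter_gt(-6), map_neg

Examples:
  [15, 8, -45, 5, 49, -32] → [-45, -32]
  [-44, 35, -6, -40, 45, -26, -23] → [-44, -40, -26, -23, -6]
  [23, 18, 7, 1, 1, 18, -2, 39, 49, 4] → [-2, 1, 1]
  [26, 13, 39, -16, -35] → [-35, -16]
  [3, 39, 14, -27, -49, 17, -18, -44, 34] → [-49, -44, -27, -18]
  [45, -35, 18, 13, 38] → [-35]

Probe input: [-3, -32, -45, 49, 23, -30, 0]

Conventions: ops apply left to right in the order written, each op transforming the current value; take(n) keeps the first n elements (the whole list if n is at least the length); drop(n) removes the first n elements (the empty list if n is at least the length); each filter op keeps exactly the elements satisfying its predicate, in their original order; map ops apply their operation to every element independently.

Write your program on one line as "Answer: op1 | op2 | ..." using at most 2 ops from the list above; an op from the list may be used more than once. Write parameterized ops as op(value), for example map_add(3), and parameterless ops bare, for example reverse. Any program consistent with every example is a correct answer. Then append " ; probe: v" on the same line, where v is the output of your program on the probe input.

filter_lt(3) | sort_asc ; probe: [-45, -32, -30, -3, 0]

Check, running the answer program on each example:
  [15, 8, -45, 5, 49, -32] -> [-45, -32] -> [-45, -32]
  [-44, 35, -6, -40, 45, -26, -23] -> [-44, -6, -40, -26, -23] -> [-44, -40, -26, -23, -6]
  [23, 18, 7, 1, 1, 18, -2, 39, 49, 4] -> [1, 1, -2] -> [-2, 1, 1]
  [26, 13, 39, -16, -35] -> [-16, -35] -> [-35, -16]
  [3, 39, 14, -27, -49, 17, -18, -44, 34] -> [-27, -49, -18, -44] -> [-49, -44, -27, -18]
  [45, -35, 18, 13, 38] -> [-35] -> [-35]
  probe: [-3, -32, -45, 49, 23, -30, 0] -> [-3, -32, -45, -30, 0] -> [-45, -32, -30, -3, 0]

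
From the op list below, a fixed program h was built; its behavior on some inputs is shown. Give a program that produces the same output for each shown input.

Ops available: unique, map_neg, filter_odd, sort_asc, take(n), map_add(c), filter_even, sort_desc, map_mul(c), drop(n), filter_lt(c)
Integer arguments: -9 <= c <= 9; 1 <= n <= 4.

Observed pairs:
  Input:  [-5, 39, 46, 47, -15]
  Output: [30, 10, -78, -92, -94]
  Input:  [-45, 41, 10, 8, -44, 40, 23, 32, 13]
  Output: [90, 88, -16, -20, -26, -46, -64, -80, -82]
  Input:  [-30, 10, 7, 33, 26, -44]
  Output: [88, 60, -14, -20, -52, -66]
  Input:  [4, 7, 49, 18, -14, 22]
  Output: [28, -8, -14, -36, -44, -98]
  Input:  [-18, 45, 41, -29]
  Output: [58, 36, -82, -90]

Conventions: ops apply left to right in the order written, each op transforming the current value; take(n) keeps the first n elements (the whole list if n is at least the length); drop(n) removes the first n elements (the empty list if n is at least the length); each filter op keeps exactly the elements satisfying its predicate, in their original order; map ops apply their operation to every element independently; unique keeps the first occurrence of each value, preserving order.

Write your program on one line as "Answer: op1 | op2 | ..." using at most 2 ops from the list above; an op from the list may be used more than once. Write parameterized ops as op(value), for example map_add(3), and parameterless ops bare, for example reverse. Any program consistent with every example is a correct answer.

sort_asc | map_mul(-2)

Check, running the answer program on each example:
  [-5, 39, 46, 47, -15] -> [-15, -5, 39, 46, 47] -> [30, 10, -78, -92, -94]
  [-45, 41, 10, 8, -44, 40, 23, 32, 13] -> [-45, -44, 8, 10, 13, 23, 32, 40, 41] -> [90, 88, -16, -20, -26, -46, -64, -80, -82]
  [-30, 10, 7, 33, 26, -44] -> [-44, -30, 7, 10, 26, 33] -> [88, 60, -14, -20, -52, -66]
  [4, 7, 49, 18, -14, 22] -> [-14, 4, 7, 18, 22, 49] -> [28, -8, -14, -36, -44, -98]
  [-18, 45, 41, -29] -> [-29, -18, 41, 45] -> [58, 36, -82, -90]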